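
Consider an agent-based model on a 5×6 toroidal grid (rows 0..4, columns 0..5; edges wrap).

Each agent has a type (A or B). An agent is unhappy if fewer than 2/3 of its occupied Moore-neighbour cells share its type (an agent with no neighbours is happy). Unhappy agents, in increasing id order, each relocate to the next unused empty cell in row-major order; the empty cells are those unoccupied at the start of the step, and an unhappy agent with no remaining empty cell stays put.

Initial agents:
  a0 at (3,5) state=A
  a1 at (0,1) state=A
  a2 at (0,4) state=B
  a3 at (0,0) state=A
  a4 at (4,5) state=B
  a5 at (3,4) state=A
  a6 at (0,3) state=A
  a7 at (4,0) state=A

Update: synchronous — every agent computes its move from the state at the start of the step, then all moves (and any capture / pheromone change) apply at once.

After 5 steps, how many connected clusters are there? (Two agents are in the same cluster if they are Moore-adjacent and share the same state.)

2

t=1: a0@(3,5):A a1@(0,1):A a2@(0,2):B a3@(0,0):A a4@(0,5):B a5@(1,0):A a6@(1,1):A a7@(4,0):A
t=2: a0@(3,5):A a1@(0,1):A a2@(0,3):B a3@(0,0):A a4@(0,4):B a5@(1,0):A a6@(1,1):A a7@(4,0):A
t=3: (unchanged — steady state)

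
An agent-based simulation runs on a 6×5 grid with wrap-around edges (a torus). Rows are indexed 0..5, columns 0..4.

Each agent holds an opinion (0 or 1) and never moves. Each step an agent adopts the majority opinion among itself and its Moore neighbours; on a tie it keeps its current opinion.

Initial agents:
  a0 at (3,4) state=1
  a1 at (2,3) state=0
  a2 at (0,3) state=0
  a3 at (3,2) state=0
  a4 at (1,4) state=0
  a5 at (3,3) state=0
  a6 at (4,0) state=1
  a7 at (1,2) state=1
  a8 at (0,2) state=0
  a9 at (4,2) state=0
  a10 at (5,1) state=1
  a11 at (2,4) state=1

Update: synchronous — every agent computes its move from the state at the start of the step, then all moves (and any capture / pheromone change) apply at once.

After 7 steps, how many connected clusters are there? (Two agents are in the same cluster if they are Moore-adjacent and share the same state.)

2

t=1: a0@(3,4):1 a1@(2,3):0 a2@(0,3):0 a3@(3,2):0 a4@(1,4):0 a5@(3,3):0 a6@(4,0):1 a7@(1,2):0 a8@(0,2):0 a9@(4,2):0 a10@(5,1):1 a11@(2,4):0
t=2: a0@(3,4):0 a1@(2,3):0 a2@(0,3):0 a3@(3,2):0 a4@(1,4):0 a5@(3,3):0 a6@(4,0):1 a7@(1,2):0 a8@(0,2):0 a9@(4,2):0 a10@(5,1):1 a11@(2,4):0
t=3: (unchanged — steady state)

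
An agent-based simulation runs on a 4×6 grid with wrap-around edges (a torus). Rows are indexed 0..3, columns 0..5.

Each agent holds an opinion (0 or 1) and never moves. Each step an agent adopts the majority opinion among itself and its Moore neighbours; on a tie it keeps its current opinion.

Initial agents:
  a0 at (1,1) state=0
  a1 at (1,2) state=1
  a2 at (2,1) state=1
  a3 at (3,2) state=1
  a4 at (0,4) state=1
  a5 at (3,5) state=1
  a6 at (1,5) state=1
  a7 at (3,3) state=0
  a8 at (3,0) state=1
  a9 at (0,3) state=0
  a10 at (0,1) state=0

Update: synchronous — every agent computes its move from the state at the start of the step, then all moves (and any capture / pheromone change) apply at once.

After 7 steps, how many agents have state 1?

7

t=1: a0@(1,1):0 a1@(1,2):0 a2@(2,1):1 a3@(3,2):0 a4@(0,4):1 a5@(3,5):1 a6@(1,5):1 a7@(3,3):0 a8@(3,0):1 a9@(0,3):1 a10@(0,1):1
t=2: a0@(1,1):0 a1@(1,2):1 a2@(2,1):0 a3@(3,2):1 a4@(0,4):1 a5@(3,5):1 a6@(1,5):1 a7@(3,3):0 a8@(3,0):1 a9@(0,3):0 a10@(0,1):0
t=3: a0@(1,1):0 a1@(1,2):0 a2@(2,1):1 a3@(3,2):0 a4@(0,4):1 a5@(3,5):1 a6@(1,5):1 a7@(3,3):0 a8@(3,0):1 a9@(0,3):1 a10@(0,1):1
t=4: a0@(1,1):0 a1@(1,2):1 a2@(2,1):0 a3@(3,2):1 a4@(0,4):1 a5@(3,5):1 a6@(1,5):1 a7@(3,3):0 a8@(3,0):1 a9@(0,3):0 a10@(0,1):0
t=5: a0@(1,1):0 a1@(1,2):0 a2@(2,1):1 a3@(3,2):0 a4@(0,4):1 a5@(3,5):1 a6@(1,5):1 a7@(3,3):0 a8@(3,0):1 a9@(0,3):1 a10@(0,1):1
t=6: a0@(1,1):0 a1@(1,2):1 a2@(2,1):0 a3@(3,2):1 a4@(0,4):1 a5@(3,5):1 a6@(1,5):1 a7@(3,3):0 a8@(3,0):1 a9@(0,3):0 a10@(0,1):0
t=7: a0@(1,1):0 a1@(1,2):0 a2@(2,1):1 a3@(3,2):0 a4@(0,4):1 a5@(3,5):1 a6@(1,5):1 a7@(3,3):0 a8@(3,0):1 a9@(0,3):1 a10@(0,1):1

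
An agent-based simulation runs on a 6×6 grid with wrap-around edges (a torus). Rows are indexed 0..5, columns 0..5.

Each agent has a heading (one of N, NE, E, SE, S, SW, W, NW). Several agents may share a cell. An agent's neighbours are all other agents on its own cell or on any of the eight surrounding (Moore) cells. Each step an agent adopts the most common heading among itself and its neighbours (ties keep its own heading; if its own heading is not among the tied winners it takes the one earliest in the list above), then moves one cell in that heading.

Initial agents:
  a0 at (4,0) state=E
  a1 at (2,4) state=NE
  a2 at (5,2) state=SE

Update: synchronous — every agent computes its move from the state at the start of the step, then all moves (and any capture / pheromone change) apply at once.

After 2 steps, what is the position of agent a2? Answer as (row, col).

t=1: a0@(4,1):E a1@(1,5):NE a2@(0,3):SE
t=2: a0@(4,2):E a1@(0,0):NE a2@(1,4):SE

(1, 4)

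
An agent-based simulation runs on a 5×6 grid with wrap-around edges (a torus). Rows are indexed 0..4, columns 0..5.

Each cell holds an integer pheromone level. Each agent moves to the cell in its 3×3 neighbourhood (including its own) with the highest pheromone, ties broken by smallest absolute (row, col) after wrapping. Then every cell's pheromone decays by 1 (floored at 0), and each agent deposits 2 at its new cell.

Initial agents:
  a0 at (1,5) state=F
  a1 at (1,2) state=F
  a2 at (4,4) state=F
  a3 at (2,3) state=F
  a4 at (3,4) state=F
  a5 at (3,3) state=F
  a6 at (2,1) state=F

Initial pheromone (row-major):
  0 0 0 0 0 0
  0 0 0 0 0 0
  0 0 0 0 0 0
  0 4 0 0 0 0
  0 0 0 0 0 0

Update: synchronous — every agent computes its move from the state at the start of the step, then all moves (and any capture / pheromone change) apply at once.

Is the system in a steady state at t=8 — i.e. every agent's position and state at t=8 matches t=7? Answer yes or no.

t=1: a0@(0,0) a1@(0,1) a2@(0,3) a3@(1,2) a4@(2,3) a5@(2,2) a6@(3,1) | pheromone: 2 2 0 2 0 0 / 0 0 2 0 0 0 / 0 0 2 2 0 0 / 0 5 0 0 0 0 / 0 0 0 0 0 0
t=2: a0@(0,0) a1@(0,0) a2@(0,3) a3@(0,1) a4@(1,2) a5@(3,1) a6@(3,1) | pheromone: 5 3 0 3 0 0 / 0 0 3 0 0 0 / 0 0 1 1 0 0 / 0 8 0 0 0 0 / 0 0 0 0 0 0
t=3: a0@(0,0) a1@(0,0) a2@(0,3) a3@(0,0) a4@(0,1) a5@(3,1) a6@(3,1) | pheromone: 10 4 0 4 0 0 / 0 0 2 0 0 0 / 0 0 0 0 0 0 / 0 11 0 0 0 0 / 0 0 0 0 0 0
t=4: a0@(0,0) a1@(0,0) a2@(0,3) a3@(0,0) a4@(0,0) a5@(3,1) a6@(3,1) | pheromone: 17 3 0 5 0 0 / 0 0 1 0 0 0 / 0 0 0 0 0 0 / 0 14 0 0 0 0 / 0 0 0 0 0 0
t=5: a0@(0,0) a1@(0,0) a2@(0,3) a3@(0,0) a4@(0,0) a5@(3,1) a6@(3,1) | pheromone: 24 2 0 6 0 0 / 0 0 0 0 0 0 / 0 0 0 0 0 0 / 0 17 0 0 0 0 / 0 0 0 0 0 0
t=6: a0@(0,0) a1@(0,0) a2@(0,3) a3@(0,0) a4@(0,0) a5@(3,1) a6@(3,1) | pheromone: 31 1 0 7 0 0 / 0 0 0 0 0 0 / 0 0 0 0 0 0 / 0 20 0 0 0 0 / 0 0 0 0 0 0
t=7: a0@(0,0) a1@(0,0) a2@(0,3) a3@(0,0) a4@(0,0) a5@(3,1) a6@(3,1) | pheromone: 38 0 0 8 0 0 / 0 0 0 0 0 0 / 0 0 0 0 0 0 / 0 23 0 0 0 0 / 0 0 0 0 0 0
t=8: a0@(0,0) a1@(0,0) a2@(0,3) a3@(0,0) a4@(0,0) a5@(3,1) a6@(3,1) | pheromone: 45 0 0 9 0 0 / 0 0 0 0 0 0 / 0 0 0 0 0 0 / 0 26 0 0 0 0 / 0 0 0 0 0 0

yes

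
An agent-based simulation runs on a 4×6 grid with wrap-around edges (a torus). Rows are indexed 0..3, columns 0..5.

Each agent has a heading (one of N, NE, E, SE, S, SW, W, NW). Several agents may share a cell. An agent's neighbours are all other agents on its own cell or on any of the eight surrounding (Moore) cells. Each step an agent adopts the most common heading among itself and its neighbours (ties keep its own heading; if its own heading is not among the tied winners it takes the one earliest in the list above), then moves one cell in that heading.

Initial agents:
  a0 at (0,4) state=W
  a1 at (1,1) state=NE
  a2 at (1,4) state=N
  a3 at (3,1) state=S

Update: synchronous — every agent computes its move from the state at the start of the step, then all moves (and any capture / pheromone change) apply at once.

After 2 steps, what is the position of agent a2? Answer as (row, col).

(3, 4)

t=1: a0@(0,3):W a1@(0,2):NE a2@(0,4):N a3@(0,1):S
t=2: a0@(0,2):W a1@(3,3):NE a2@(3,4):N a3@(1,1):S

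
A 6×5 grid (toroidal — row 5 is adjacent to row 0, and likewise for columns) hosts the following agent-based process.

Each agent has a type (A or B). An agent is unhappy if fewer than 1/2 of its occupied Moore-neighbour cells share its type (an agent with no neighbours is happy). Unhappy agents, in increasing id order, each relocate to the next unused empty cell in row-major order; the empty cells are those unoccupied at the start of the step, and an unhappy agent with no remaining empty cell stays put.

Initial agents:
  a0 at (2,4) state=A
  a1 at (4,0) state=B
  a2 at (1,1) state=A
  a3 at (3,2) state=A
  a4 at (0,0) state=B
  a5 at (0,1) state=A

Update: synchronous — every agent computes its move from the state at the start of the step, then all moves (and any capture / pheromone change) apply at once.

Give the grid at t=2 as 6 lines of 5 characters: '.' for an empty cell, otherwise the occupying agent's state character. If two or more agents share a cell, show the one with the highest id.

BA...
.A...
....A
..A..
B....
.....

t=1: a0@(2,4):A a1@(4,0):B a2@(1,1):A a3@(3,2):A a4@(0,2):B a5@(0,1):A
t=2: a0@(2,4):A a1@(4,0):B a2@(1,1):A a3@(3,2):A a4@(0,0):B a5@(0,1):A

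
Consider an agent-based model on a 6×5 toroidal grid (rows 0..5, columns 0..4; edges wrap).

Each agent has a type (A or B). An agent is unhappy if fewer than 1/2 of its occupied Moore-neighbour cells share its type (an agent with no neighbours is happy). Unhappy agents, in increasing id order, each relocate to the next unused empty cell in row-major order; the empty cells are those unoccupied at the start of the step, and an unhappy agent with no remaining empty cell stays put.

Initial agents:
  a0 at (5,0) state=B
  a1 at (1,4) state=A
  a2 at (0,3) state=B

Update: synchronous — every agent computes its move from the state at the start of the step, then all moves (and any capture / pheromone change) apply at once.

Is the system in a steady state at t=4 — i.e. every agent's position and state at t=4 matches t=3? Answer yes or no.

no

t=1: a0@(5,0):B a1@(0,0):A a2@(0,1):B
t=2: a0@(5,0):B a1@(0,2):A a2@(0,1):B
t=3: a0@(5,0):B a1@(0,0):A a2@(0,1):B
t=4: a0@(5,0):B a1@(0,2):A a2@(0,1):B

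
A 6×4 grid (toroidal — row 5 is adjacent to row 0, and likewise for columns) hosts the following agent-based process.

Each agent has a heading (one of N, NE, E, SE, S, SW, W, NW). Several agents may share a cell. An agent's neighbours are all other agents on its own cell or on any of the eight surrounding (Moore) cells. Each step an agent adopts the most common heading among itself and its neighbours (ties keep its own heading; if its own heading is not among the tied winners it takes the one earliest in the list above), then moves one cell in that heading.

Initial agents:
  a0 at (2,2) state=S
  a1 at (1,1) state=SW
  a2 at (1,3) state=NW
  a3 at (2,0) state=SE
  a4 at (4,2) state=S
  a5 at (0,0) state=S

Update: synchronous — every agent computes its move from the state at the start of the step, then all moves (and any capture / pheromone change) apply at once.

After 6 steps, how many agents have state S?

t=1: a0@(3,2):S a1@(2,1):S a2@(2,3):S a3@(3,1):SE a4@(5,2):S a5@(1,0):S
t=2: a0@(4,2):S a1@(3,1):S a2@(3,3):S a3@(4,1):S a4@(0,2):S a5@(2,0):S
t=3: a0@(5,2):S a1@(4,1):S a2@(4,3):S a3@(5,1):S a4@(1,2):S a5@(3,0):S
t=4: a0@(0,2):S a1@(5,1):S a2@(5,3):S a3@(0,1):S a4@(2,2):S a5@(4,0):S
t=5: a0@(1,2):S a1@(0,1):S a2@(0,3):S a3@(1,1):S a4@(3,2):S a5@(5,0):S
t=6: a0@(2,2):S a1@(1,1):S a2@(1,3):S a3@(2,1):S a4@(4,2):S a5@(0,0):S

6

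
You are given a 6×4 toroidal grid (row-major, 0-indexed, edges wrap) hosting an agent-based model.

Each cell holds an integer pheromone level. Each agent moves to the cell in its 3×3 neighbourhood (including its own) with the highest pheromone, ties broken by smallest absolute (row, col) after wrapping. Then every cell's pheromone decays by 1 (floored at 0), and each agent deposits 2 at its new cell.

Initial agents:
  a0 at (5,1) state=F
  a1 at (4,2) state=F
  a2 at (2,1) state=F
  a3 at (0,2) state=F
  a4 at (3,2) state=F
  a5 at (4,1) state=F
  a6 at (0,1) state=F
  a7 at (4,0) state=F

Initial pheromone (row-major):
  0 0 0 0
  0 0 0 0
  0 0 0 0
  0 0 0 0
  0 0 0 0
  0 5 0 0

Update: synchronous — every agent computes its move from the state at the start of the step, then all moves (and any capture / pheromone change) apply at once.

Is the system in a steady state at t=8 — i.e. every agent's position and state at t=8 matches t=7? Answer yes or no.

yes

t=1: a0@(5,1) a1@(5,1) a2@(1,0) a3@(5,1) a4@(2,1) a5@(5,1) a6@(5,1) a7@(5,1) | pheromone: 0 0 0 0 / 2 0 0 0 / 0 2 0 0 / 0 0 0 0 / 0 0 0 0 / 0 16 0 0
t=2: a0@(5,1) a1@(5,1) a2@(1,0) a3@(5,1) a4@(1,0) a5@(5,1) a6@(5,1) a7@(5,1) | pheromone: 0 0 0 0 / 5 0 0 0 / 0 1 0 0 / 0 0 0 0 / 0 0 0 0 / 0 27 0 0
t=3: a0@(5,1) a1@(5,1) a2@(1,0) a3@(5,1) a4@(1,0) a5@(5,1) a6@(5,1) a7@(5,1) | pheromone: 0 0 0 0 / 8 0 0 0 / 0 0 0 0 / 0 0 0 0 / 0 0 0 0 / 0 38 0 0
t=4: a0@(5,1) a1@(5,1) a2@(1,0) a3@(5,1) a4@(1,0) a5@(5,1) a6@(5,1) a7@(5,1) | pheromone: 0 0 0 0 / 11 0 0 0 / 0 0 0 0 / 0 0 0 0 / 0 0 0 0 / 0 49 0 0
t=5: a0@(5,1) a1@(5,1) a2@(1,0) a3@(5,1) a4@(1,0) a5@(5,1) a6@(5,1) a7@(5,1) | pheromone: 0 0 0 0 / 14 0 0 0 / 0 0 0 0 / 0 0 0 0 / 0 0 0 0 / 0 60 0 0
t=6: a0@(5,1) a1@(5,1) a2@(1,0) a3@(5,1) a4@(1,0) a5@(5,1) a6@(5,1) a7@(5,1) | pheromone: 0 0 0 0 / 17 0 0 0 / 0 0 0 0 / 0 0 0 0 / 0 0 0 0 / 0 71 0 0
t=7: a0@(5,1) a1@(5,1) a2@(1,0) a3@(5,1) a4@(1,0) a5@(5,1) a6@(5,1) a7@(5,1) | pheromone: 0 0 0 0 / 20 0 0 0 / 0 0 0 0 / 0 0 0 0 / 0 0 0 0 / 0 82 0 0
t=8: a0@(5,1) a1@(5,1) a2@(1,0) a3@(5,1) a4@(1,0) a5@(5,1) a6@(5,1) a7@(5,1) | pheromone: 0 0 0 0 / 23 0 0 0 / 0 0 0 0 / 0 0 0 0 / 0 0 0 0 / 0 93 0 0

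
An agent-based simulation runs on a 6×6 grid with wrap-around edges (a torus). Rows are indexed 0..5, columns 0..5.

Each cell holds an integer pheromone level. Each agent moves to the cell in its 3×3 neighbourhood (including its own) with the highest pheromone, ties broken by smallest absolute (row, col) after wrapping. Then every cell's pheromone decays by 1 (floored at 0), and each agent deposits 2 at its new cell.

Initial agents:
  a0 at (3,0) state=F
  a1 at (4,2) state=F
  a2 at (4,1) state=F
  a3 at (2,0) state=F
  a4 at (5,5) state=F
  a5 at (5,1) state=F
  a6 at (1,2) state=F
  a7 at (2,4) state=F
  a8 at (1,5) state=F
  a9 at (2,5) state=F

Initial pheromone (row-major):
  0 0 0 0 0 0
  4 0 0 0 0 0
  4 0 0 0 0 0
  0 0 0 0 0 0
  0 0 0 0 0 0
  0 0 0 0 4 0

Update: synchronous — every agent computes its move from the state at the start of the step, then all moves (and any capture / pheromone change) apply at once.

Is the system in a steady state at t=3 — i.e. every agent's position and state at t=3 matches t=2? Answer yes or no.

no

t=1: a0@(2,0) a1@(3,1) a2@(3,0) a3@(1,0) a4@(5,4) a5@(0,0) a6@(0,1) a7@(1,3) a8@(1,0) a9@(1,0) | pheromone: 2 2 0 0 0 0 / 9 0 0 2 0 0 / 5 0 0 0 0 0 / 2 2 0 0 0 0 / 0 0 0 0 0 0 / 0 0 0 0 5 0
t=2: a0@(1,0) a1@(2,0) a2@(2,0) a3@(1,0) a4@(5,4) a5@(1,0) a6@(1,0) a7@(1,3) a8@(1,0) a9@(1,0) | pheromone: 1 1 0 0 0 0 / 20 0 0 3 0 0 / 8 0 0 0 0 0 / 1 1 0 0 0 0 / 0 0 0 0 0 0 / 0 0 0 0 6 0
t=3: a0@(1,0) a1@(1,0) a2@(1,0) a3@(1,0) a4@(5,4) a5@(1,0) a6@(1,0) a7@(1,3) a8@(1,0) a9@(1,0) | pheromone: 0 0 0 0 0 0 / 35 0 0 4 0 0 / 7 0 0 0 0 0 / 0 0 0 0 0 0 / 0 0 0 0 0 0 / 0 0 0 0 7 0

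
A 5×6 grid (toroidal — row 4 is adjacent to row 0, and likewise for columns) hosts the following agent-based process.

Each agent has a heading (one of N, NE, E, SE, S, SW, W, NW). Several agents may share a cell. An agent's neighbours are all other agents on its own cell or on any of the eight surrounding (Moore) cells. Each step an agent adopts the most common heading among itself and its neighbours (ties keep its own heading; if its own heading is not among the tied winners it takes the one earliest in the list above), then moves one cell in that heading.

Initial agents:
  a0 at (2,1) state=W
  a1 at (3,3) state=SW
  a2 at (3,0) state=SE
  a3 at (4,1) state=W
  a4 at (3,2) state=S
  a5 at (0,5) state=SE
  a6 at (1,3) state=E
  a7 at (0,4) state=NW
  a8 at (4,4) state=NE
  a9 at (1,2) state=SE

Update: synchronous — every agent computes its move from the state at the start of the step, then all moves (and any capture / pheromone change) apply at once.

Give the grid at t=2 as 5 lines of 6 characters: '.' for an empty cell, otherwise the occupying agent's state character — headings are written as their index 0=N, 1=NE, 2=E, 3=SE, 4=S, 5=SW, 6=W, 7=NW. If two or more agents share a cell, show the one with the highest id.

.5....
.....2
.3....
6.7.3.
...3.6

t=1: a0@(3,2):SE a1@(4,2):SW a2@(3,5):W a3@(4,0):W a4@(3,1):W a5@(1,0):SE a6@(1,4):E a7@(4,3):NW a8@(3,5):NE a9@(2,3):SE
t=2: a0@(4,3):SE a1@(0,1):SW a2@(3,4):W a3@(4,5):W a4@(3,0):W a5@(2,1):SE a6@(1,5):E a7@(3,2):NW a8@(3,4):W a9@(3,4):SE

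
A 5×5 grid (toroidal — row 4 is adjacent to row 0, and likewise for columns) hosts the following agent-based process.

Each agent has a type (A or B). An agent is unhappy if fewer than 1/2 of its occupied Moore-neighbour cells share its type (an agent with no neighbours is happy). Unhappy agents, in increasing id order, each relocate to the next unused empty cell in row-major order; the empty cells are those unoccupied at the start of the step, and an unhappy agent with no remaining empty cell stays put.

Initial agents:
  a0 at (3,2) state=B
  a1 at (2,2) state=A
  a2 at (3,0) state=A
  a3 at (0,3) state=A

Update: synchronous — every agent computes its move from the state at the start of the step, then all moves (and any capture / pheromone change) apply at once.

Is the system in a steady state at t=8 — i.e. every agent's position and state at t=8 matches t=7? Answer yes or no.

yes

t=1: a0@(0,0):B a1@(0,1):A a2@(3,0):A a3@(0,3):A
t=2: a0@(0,2):B a1@(0,4):A a2@(3,0):A a3@(0,3):A
t=3: a0@(0,0):B a1@(0,4):A a2@(3,0):A a3@(0,3):A
t=4: a0@(0,1):B a1@(0,4):A a2@(3,0):A a3@(0,3):A
t=5: (unchanged — steady state)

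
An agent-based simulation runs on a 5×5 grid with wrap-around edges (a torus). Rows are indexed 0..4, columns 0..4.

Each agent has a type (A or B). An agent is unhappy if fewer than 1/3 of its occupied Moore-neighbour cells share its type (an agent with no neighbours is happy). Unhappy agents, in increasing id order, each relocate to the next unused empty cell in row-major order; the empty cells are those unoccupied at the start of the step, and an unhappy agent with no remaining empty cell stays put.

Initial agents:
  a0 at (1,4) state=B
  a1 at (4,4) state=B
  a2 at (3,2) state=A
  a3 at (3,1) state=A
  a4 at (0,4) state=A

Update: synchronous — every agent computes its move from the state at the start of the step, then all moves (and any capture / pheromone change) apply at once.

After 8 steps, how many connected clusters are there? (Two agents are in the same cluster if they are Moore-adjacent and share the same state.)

3

t=1: a0@(0,0):B a1@(0,1):B a2@(3,2):A a3@(3,1):A a4@(0,2):A
t=2: a0@(0,0):B a1@(0,1):B a2@(3,2):A a3@(3,1):A a4@(0,3):A
t=3: (unchanged — steady state)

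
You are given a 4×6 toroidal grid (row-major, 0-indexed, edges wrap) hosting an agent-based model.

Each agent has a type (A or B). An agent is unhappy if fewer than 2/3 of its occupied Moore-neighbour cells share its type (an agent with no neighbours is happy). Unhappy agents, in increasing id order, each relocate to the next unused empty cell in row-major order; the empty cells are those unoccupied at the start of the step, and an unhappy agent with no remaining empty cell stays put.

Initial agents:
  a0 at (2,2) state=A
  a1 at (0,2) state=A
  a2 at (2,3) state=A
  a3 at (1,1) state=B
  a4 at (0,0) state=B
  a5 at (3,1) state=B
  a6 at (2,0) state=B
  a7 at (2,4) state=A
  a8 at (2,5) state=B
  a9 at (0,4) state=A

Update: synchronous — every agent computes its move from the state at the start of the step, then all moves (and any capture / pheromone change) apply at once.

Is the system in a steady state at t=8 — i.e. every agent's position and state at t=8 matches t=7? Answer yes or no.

t=1: a0@(0,1):A a1@(0,3):A a2@(2,3):A a3@(0,5):B a4@(0,0):B a5@(1,0):B a6@(2,0):B a7@(1,2):A a8@(1,3):B a9@(0,4):A
t=2: a0@(0,2):A a1@(0,3):A a2@(1,1):A a3@(0,5):B a4@(0,0):B a5@(1,0):B a6@(2,0):B a7@(1,2):A a8@(1,4):B a9@(1,5):A
t=3: a0@(0,2):A a1@(0,3):A a2@(0,1):A a3@(0,5):B a4@(0,4):B a5@(1,3):B a6@(2,1):B a7@(1,2):A a8@(2,2):B a9@(2,3):A
t=4: a0@(0,2):A a1@(0,0):A a2@(0,1):A a3@(0,5):B a4@(0,4):B a5@(1,0):B a6@(1,1):B a7@(1,4):A a8@(1,5):B a9@(2,0):A
t=5: a0@(0,3):A a1@(1,2):A a2@(1,3):A a3@(2,1):B a4@(0,4):B a5@(2,2):B a6@(2,3):B a7@(2,4):A a8@(2,5):B a9@(3,0):A
t=6: a0@(0,3):A a1@(0,0):A a2@(0,1):A a3@(0,2):B a4@(0,5):B a5@(1,0):B a6@(1,1):B a7@(1,4):A a8@(1,5):B a9@(2,0):A
t=7: a0@(0,4):A a1@(1,2):A a2@(1,3):A a3@(2,1):B a4@(2,2):B a5@(2,3):B a6@(2,4):B a7@(2,5):A a8@(3,0):B a9@(3,1):A
t=8: a0@(0,4):A a1@(0,0):A a2@(0,1):A a3@(0,2):B a4@(0,3):B a5@(0,5):B a6@(1,0):B a7@(1,1):A a8@(1,4):B a9@(1,5):A

no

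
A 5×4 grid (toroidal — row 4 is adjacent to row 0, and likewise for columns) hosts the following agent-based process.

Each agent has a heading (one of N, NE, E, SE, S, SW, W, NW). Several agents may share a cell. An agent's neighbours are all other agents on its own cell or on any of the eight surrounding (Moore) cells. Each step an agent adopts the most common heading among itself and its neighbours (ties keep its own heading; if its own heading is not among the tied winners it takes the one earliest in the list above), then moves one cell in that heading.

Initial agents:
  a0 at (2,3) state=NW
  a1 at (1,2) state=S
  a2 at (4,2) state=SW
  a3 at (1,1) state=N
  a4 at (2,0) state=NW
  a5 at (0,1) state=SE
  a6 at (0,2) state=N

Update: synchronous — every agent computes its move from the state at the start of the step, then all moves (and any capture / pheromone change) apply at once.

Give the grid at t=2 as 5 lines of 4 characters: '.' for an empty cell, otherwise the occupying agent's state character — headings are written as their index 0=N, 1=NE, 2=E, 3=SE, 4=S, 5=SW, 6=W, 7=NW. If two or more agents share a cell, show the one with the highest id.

.77.
....
....
.00.
.00.

t=1: a0@(1,2):NW a1@(0,2):N a2@(0,1):SW a3@(0,1):N a4@(1,3):NW a5@(4,1):N a6@(4,2):N
t=2: a0@(0,1):NW a1@(4,2):N a2@(4,1):N a3@(4,1):N a4@(0,2):NW a5@(3,1):N a6@(3,2):N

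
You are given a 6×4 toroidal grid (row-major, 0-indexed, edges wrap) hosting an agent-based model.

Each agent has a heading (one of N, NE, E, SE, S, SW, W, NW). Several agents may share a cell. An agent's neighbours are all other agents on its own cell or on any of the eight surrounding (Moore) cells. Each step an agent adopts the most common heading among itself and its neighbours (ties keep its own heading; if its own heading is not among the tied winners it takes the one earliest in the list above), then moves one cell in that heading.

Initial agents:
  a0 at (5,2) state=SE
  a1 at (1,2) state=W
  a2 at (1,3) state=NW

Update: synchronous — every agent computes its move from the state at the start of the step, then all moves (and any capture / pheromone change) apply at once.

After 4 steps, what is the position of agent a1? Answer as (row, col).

t=1: a0@(0,3):SE a1@(1,1):W a2@(0,2):NW
t=2: a0@(1,0):SE a1@(1,0):W a2@(5,1):NW
t=3: a0@(2,1):SE a1@(1,3):W a2@(4,0):NW
t=4: a0@(3,2):SE a1@(1,2):W a2@(3,3):NW

(1, 2)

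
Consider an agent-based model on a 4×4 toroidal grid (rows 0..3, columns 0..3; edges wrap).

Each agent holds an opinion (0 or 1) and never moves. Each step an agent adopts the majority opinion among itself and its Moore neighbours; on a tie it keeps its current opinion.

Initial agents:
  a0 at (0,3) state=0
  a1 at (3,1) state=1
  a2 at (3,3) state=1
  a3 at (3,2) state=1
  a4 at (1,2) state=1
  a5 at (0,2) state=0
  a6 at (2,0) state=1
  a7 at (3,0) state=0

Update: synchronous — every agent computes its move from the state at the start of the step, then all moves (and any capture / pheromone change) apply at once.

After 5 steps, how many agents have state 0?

t=1: a0@(0,3):0 a1@(3,1):1 a2@(3,3):1 a3@(3,2):1 a4@(1,2):0 a5@(0,2):1 a6@(2,0):1 a7@(3,0):1
t=2: a0@(0,3):1 a1@(3,1):1 a2@(3,3):1 a3@(3,2):1 a4@(1,2):0 a5@(0,2):1 a6@(2,0):1 a7@(3,0):1
t=3: a0@(0,3):1 a1@(3,1):1 a2@(3,3):1 a3@(3,2):1 a4@(1,2):1 a5@(0,2):1 a6@(2,0):1 a7@(3,0):1
t=4: (unchanged — steady state)

0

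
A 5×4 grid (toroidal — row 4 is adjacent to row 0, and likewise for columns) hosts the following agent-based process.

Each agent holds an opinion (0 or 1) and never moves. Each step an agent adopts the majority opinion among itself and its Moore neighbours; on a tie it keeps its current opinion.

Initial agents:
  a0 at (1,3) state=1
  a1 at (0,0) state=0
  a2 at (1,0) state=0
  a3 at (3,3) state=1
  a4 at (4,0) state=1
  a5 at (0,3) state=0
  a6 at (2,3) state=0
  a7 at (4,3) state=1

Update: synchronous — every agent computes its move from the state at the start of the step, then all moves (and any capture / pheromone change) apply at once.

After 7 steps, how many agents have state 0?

5

t=1: a0@(1,3):0 a1@(0,0):0 a2@(1,0):0 a3@(3,3):1 a4@(4,0):1 a5@(0,3):0 a6@(2,3):0 a7@(4,3):1
t=2: (unchanged — steady state)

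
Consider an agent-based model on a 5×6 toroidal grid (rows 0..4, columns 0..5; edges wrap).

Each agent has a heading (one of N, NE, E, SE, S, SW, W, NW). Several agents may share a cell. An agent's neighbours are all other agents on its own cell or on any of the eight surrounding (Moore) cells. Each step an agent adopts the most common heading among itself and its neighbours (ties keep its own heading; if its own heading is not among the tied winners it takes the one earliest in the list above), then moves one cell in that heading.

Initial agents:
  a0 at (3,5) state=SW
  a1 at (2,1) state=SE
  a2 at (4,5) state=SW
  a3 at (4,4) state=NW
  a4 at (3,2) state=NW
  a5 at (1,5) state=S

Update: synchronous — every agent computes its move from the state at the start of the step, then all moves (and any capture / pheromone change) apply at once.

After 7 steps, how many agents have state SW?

3

t=1: a0@(4,4):SW a1@(3,2):SE a2@(0,4):SW a3@(0,3):SW a4@(2,1):NW a5@(2,5):S
t=2: a0@(0,3):SW a1@(4,3):SE a2@(1,3):SW a3@(1,2):SW a4@(1,0):NW a5@(3,5):S
t=3: a0@(1,2):SW a1@(0,4):SE a2@(2,2):SW a3@(2,1):SW a4@(0,5):NW a5@(4,5):S
t=4: a0@(2,1):SW a1@(1,5):SE a2@(3,1):SW a3@(3,0):SW a4@(4,4):NW a5@(0,5):S
t=5: a0@(3,0):SW a1@(2,0):SE a2@(4,0):SW a3@(4,5):SW a4@(3,3):NW a5@(1,5):S
t=6: a0@(4,5):SW a1@(3,1):SE a2@(0,5):SW a3@(0,4):SW a4@(2,2):NW a5@(2,5):S
t=7: a0@(0,4):SW a1@(4,2):SE a2@(1,4):SW a3@(1,3):SW a4@(1,1):NW a5@(3,5):S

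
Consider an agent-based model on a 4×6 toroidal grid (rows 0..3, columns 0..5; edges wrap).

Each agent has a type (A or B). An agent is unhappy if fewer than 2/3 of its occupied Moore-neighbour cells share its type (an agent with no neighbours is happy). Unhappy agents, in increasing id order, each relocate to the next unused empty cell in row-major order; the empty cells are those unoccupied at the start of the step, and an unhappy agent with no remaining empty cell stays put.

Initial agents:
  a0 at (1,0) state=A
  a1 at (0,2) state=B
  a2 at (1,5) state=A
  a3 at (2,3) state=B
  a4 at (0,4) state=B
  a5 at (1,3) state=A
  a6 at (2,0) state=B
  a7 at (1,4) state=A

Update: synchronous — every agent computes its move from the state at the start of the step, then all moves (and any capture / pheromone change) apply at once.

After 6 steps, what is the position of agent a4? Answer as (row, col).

t=1: a0@(0,0):A a1@(0,1):B a2@(0,3):A a3@(0,5):B a4@(1,1):B a5@(1,2):A a6@(2,1):B a7@(2,2):A
t=2: a0@(0,2):A a1@(0,4):B a2@(0,3):A a3@(1,0):B a4@(1,3):B a5@(1,4):A a6@(1,5):B a7@(2,0):A
t=3: a0@(0,0):A a1@(0,1):B a2@(0,5):A a3@(1,1):B a4@(1,2):B a5@(2,1):A a6@(2,2):B a7@(2,3):A
t=4: a0@(0,2):A a1@(0,1):B a2@(0,5):A a3@(0,3):B a4@(0,4):B a5@(1,0):A a6@(1,3):B a7@(1,4):A
t=5: a0@(0,0):A a1@(1,1):B a2@(0,5):A a3@(1,2):B a4@(1,5):B a5@(2,0):A a6@(2,1):B a7@(2,2):A
t=6: a0@(0,1):A a1@(0,2):B a2@(0,3):A a3@(1,2):B a4@(0,4):B a5@(1,0):A a6@(1,3):B a7@(1,4):A

(0, 4)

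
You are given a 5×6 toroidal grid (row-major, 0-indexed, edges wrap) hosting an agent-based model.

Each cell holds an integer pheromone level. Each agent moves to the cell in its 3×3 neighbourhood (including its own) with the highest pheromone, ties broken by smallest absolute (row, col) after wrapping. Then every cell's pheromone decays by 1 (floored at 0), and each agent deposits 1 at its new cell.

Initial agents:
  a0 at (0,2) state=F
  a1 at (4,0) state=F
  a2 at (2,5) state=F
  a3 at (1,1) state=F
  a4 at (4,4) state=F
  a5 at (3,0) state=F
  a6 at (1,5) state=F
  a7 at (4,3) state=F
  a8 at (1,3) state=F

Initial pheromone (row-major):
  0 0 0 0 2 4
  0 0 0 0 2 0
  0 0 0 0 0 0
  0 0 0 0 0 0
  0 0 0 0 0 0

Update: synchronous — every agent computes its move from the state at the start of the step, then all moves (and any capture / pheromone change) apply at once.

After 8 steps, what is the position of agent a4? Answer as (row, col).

(0, 5)

t=1: a0@(0,1) a1@(0,5) a2@(1,4) a3@(0,0) a4@(0,5) a5@(2,0) a6@(0,5) a7@(0,4) a8@(0,4) | pheromone: 1 1 0 0 3 6 / 0 0 0 0 2 0 / 1 0 0 0 0 0 / 0 0 0 0 0 0 / 0 0 0 0 0 0
t=2: a0@(0,0) a1@(0,5) a2@(0,5) a3@(0,5) a4@(0,5) a5@(2,0) a6@(0,5) a7@(0,5) a8@(0,5) | pheromone: 1 0 0 0 2 12 / 0 0 0 0 1 0 / 1 0 0 0 0 0 / 0 0 0 0 0 0 / 0 0 0 0 0 0
t=3: a0@(0,5) a1@(0,5) a2@(0,5) a3@(0,5) a4@(0,5) a5@(2,0) a6@(0,5) a7@(0,5) a8@(0,5) | pheromone: 0 0 0 0 1 19 / 0 0 0 0 0 0 / 1 0 0 0 0 0 / 0 0 0 0 0 0 / 0 0 0 0 0 0
t=4: a0@(0,5) a1@(0,5) a2@(0,5) a3@(0,5) a4@(0,5) a5@(2,0) a6@(0,5) a7@(0,5) a8@(0,5) | pheromone: 0 0 0 0 0 26 / 0 0 0 0 0 0 / 1 0 0 0 0 0 / 0 0 0 0 0 0 / 0 0 0 0 0 0
t=5: a0@(0,5) a1@(0,5) a2@(0,5) a3@(0,5) a4@(0,5) a5@(2,0) a6@(0,5) a7@(0,5) a8@(0,5) | pheromone: 0 0 0 0 0 33 / 0 0 0 0 0 0 / 1 0 0 0 0 0 / 0 0 0 0 0 0 / 0 0 0 0 0 0
t=6: a0@(0,5) a1@(0,5) a2@(0,5) a3@(0,5) a4@(0,5) a5@(2,0) a6@(0,5) a7@(0,5) a8@(0,5) | pheromone: 0 0 0 0 0 40 / 0 0 0 0 0 0 / 1 0 0 0 0 0 / 0 0 0 0 0 0 / 0 0 0 0 0 0
t=7: a0@(0,5) a1@(0,5) a2@(0,5) a3@(0,5) a4@(0,5) a5@(2,0) a6@(0,5) a7@(0,5) a8@(0,5) | pheromone: 0 0 0 0 0 47 / 0 0 0 0 0 0 / 1 0 0 0 0 0 / 0 0 0 0 0 0 / 0 0 0 0 0 0
t=8: a0@(0,5) a1@(0,5) a2@(0,5) a3@(0,5) a4@(0,5) a5@(2,0) a6@(0,5) a7@(0,5) a8@(0,5) | pheromone: 0 0 0 0 0 54 / 0 0 0 0 0 0 / 1 0 0 0 0 0 / 0 0 0 0 0 0 / 0 0 0 0 0 0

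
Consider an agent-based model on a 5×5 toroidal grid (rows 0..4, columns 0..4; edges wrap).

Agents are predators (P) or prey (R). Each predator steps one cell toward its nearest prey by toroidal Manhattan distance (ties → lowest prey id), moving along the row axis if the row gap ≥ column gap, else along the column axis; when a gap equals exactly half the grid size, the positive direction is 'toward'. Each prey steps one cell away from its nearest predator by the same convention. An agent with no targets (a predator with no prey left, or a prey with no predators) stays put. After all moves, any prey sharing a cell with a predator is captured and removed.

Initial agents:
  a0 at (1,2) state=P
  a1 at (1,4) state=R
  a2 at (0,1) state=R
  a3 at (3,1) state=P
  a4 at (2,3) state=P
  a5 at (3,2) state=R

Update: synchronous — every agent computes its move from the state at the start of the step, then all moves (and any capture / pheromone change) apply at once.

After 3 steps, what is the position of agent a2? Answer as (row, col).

(0, 2)

t=1: a0@(1,3):P a1@(1,0):R a2@(4,1):R a3@(3,2):P a4@(1,3):P a5@(3,3):R
t=2: a0@(1,4):P a1@(1,1):R a2@(0,1):R a3@(3,3):P a4@(1,4):P a5@(3,4):R
t=3: a0@(1,0):P a1@(1,2):R a2@(0,2):R a3@(3,4):P a4@(1,0):P a5@(3,0):R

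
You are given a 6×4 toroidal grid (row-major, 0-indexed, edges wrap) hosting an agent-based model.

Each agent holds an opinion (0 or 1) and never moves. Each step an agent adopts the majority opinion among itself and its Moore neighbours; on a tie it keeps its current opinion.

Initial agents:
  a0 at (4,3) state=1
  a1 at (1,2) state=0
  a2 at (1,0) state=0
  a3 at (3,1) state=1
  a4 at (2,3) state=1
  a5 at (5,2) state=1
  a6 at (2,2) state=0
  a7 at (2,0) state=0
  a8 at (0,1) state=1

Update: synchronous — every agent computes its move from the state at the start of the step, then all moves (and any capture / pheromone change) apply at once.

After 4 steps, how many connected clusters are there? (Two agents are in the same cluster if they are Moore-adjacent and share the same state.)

2

t=1: a0@(4,3):1 a1@(1,2):0 a2@(1,0):0 a3@(3,1):0 a4@(2,3):0 a5@(5,2):1 a6@(2,2):0 a7@(2,0):0 a8@(0,1):1
t=2: (unchanged — steady state)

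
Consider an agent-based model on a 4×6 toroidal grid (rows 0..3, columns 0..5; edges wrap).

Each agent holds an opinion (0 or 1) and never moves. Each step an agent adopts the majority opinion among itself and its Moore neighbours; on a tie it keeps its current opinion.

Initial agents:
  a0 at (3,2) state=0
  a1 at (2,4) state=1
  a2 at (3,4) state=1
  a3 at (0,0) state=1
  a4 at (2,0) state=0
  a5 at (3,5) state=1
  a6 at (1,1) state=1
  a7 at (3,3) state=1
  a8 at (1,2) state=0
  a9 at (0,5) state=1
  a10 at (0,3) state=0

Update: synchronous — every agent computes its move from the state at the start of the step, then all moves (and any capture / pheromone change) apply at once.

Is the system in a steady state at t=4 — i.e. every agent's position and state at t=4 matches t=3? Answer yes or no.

t=1: a0@(3,2):0 a1@(2,4):1 a2@(3,4):1 a3@(0,0):1 a4@(2,0):1 a5@(3,5):1 a6@(1,1):1 a7@(3,3):1 a8@(1,2):0 a9@(0,5):1 a10@(0,3):0
t=2: (unchanged — steady state)

yes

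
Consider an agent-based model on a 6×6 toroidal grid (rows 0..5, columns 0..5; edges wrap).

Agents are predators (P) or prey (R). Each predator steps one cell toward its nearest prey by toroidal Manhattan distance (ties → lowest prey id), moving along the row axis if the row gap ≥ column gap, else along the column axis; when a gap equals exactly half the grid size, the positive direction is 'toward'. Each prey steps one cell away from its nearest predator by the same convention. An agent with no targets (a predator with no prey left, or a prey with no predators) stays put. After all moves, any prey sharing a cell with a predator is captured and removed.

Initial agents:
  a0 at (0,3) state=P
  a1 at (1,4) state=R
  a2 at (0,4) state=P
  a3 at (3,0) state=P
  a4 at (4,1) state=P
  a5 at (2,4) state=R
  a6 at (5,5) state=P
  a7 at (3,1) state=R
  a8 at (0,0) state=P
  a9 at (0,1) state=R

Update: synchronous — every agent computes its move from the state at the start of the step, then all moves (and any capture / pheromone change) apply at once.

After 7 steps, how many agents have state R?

t=1: a0@(1,3):P a1@(2,4):R a2@(1,4):P a3@(3,1):P a4@(3,1):P a5@(3,4):R a6@(0,5):P a7@(3,2):R a8@(0,1):P a9@(0,2):R
t=2: a0@(2,3):P a1@(3,4):R a2@(2,4):P a3@(3,2):P a4@(3,2):P a5@(4,4):R a6@(1,5):P a7@(3,3):R a8@(0,2):P a9@(0,3):R
t=3: a0@(3,3):P a1@(4,4):R a2@(3,4):P a3@(3,3):P a4@(3,3):P a5@(5,4):R a6@(2,5):P a7@(4,3):R a8@(0,3):P a9@(0,4):R
t=4: a0@(4,3):P a1@(5,4):R a2@(4,4):P a3@(4,3):P a4@(4,3):P a6@(3,5):P a7@(5,3):R a8@(0,4):P a9@(0,5):R
t=5: a0@(5,3):P a1@(0,4):R a2@(5,4):P a3@(5,3):P a4@(5,3):P a6@(4,5):P a7@(0,3):R a8@(5,4):P a9@(0,0):R
t=6: a0@(0,3):P a1@(1,4):R a2@(0,4):P a3@(0,3):P a4@(0,3):P a6@(5,5):P a7@(1,3):R a8@(0,4):P a9@(0,1):R
t=7: a0@(1,3):P a1@(2,4):R a2@(1,4):P a3@(1,3):P a4@(1,3):P a6@(0,5):P a7@(2,3):R a8@(1,4):P a9@(0,0):R

3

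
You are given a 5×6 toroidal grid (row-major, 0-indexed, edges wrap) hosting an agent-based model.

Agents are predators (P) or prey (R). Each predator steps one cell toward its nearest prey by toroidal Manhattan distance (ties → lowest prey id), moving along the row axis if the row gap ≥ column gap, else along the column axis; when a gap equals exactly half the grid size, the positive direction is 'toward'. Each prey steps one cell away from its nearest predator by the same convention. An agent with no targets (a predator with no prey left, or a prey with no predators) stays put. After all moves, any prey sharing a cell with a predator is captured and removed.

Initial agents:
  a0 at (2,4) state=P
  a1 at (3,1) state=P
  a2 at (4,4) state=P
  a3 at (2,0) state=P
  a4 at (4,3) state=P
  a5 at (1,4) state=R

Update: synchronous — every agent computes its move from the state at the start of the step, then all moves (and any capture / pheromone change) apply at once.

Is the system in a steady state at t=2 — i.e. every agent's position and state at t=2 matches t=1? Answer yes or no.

t=1: a0@(1,4):P a1@(3,2):P a2@(0,4):P a3@(2,5):P a4@(0,3):P
t=2: (unchanged — steady state)

yes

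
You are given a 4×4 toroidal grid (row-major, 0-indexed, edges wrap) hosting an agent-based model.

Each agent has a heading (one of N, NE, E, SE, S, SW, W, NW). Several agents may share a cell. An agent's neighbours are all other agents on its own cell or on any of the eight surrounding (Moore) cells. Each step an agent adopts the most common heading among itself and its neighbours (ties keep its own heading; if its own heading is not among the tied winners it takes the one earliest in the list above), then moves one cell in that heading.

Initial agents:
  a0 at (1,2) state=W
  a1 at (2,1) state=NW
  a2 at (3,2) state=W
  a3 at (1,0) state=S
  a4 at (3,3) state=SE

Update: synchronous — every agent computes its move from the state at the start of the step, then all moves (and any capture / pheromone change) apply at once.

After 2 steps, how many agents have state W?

t=1: a0@(1,1):W a1@(2,0):W a2@(3,1):W a3@(2,0):S a4@(0,0):SE
t=2: a0@(1,0):W a1@(2,3):W a2@(3,0):W a3@(2,3):W a4@(0,3):W

5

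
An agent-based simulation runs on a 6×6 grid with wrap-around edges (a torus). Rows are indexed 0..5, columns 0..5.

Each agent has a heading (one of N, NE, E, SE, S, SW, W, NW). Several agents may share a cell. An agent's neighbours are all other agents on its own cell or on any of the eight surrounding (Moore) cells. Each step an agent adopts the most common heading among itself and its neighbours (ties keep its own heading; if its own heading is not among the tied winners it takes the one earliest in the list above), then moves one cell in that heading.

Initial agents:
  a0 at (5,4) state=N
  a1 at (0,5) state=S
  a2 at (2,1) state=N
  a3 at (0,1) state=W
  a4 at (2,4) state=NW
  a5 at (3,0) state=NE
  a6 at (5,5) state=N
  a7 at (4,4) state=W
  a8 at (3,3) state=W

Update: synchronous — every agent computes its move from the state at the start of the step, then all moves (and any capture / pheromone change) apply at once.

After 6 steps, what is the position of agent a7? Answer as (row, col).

(2, 0)

t=1: a0@(4,4):N a1@(5,5):N a2@(1,1):N a3@(0,0):W a4@(1,3):NW a5@(2,1):NE a6@(4,5):N a7@(4,3):W a8@(3,2):W
t=2: a0@(3,4):N a1@(4,5):N a2@(0,1):N a3@(5,0):N a4@(0,2):NW a5@(1,2):NE a6@(3,5):N a7@(4,2):W a8@(3,1):W
t=3: a0@(2,4):N a1@(3,5):N a2@(5,1):N a3@(4,0):N a4@(5,1):NW a5@(0,3):NE a6@(2,5):N a7@(4,1):W a8@(3,0):W
t=4: a0@(1,4):N a1@(2,5):N a2@(4,1):N a3@(3,0):N a4@(4,1):N a5@(5,4):NE a6@(1,5):N a7@(4,0):W a8@(2,0):N
t=5: a0@(0,4):N a1@(1,5):N a2@(3,1):N a3@(2,0):N a4@(3,1):N a5@(4,5):NE a6@(0,5):N a7@(3,0):N a8@(1,0):N
t=6: a0@(5,4):N a1@(0,5):N a2@(2,1):N a3@(1,0):N a4@(2,1):N a5@(3,0):NE a6@(5,5):N a7@(2,0):N a8@(0,0):N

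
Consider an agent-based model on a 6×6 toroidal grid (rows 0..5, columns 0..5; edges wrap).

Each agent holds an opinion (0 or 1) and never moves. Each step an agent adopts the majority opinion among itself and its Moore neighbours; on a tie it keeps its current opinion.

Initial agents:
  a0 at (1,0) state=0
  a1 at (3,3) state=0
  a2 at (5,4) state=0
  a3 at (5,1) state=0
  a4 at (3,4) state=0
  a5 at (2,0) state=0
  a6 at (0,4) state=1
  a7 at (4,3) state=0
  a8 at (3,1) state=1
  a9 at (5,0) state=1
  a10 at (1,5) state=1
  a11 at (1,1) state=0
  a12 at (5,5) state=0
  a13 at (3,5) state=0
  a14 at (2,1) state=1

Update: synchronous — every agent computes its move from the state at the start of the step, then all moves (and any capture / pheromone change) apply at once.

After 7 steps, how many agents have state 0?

13

t=1: a0@(1,0):0 a1@(3,3):0 a2@(5,4):0 a3@(5,1):0 a4@(3,4):0 a5@(2,0):0 a6@(0,4):1 a7@(4,3):0 a8@(3,1):1 a9@(5,0):0 a10@(1,5):1 a11@(1,1):0 a12@(5,5):0 a13@(3,5):0 a14@(2,1):0
t=2: a0@(1,0):0 a1@(3,3):0 a2@(5,4):0 a3@(5,1):0 a4@(3,4):0 a5@(2,0):0 a6@(0,4):1 a7@(4,3):0 a8@(3,1):0 a9@(5,0):0 a10@(1,5):1 a11@(1,1):0 a12@(5,5):0 a13@(3,5):0 a14@(2,1):0
t=3: (unchanged — steady state)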